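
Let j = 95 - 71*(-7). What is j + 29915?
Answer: 30507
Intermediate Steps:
j = 592 (j = 95 + 497 = 592)
j + 29915 = 592 + 29915 = 30507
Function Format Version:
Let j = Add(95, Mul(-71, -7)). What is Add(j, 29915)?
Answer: 30507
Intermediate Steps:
j = 592 (j = Add(95, 497) = 592)
Add(j, 29915) = Add(592, 29915) = 30507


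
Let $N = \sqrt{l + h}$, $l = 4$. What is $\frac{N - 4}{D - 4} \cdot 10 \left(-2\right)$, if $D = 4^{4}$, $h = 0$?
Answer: $\frac{10}{63} \approx 0.15873$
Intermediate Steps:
$D = 256$
$N = 2$ ($N = \sqrt{4 + 0} = \sqrt{4} = 2$)
$\frac{N - 4}{D - 4} \cdot 10 \left(-2\right) = \frac{2 - 4}{256 - 4} \cdot 10 \left(-2\right) = - \frac{2}{252} \cdot 10 \left(-2\right) = \left(-2\right) \frac{1}{252} \cdot 10 \left(-2\right) = \left(- \frac{1}{126}\right) 10 \left(-2\right) = \left(- \frac{5}{63}\right) \left(-2\right) = \frac{10}{63}$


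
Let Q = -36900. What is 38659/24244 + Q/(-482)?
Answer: 456618619/5842804 ≈ 78.151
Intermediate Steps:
38659/24244 + Q/(-482) = 38659/24244 - 36900/(-482) = 38659*(1/24244) - 36900*(-1/482) = 38659/24244 + 18450/241 = 456618619/5842804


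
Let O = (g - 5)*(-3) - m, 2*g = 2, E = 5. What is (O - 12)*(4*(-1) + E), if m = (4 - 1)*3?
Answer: -9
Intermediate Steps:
g = 1 (g = (½)*2 = 1)
m = 9 (m = 3*3 = 9)
O = 3 (O = (1 - 5)*(-3) - 1*9 = -4*(-3) - 9 = 12 - 9 = 3)
(O - 12)*(4*(-1) + E) = (3 - 12)*(4*(-1) + 5) = -9*(-4 + 5) = -9*1 = -9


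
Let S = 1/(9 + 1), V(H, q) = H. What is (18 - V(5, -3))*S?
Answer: 13/10 ≈ 1.3000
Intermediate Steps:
S = ⅒ (S = 1/10 = ⅒ ≈ 0.10000)
(18 - V(5, -3))*S = (18 - 1*5)*(⅒) = (18 - 5)*(⅒) = 13*(⅒) = 13/10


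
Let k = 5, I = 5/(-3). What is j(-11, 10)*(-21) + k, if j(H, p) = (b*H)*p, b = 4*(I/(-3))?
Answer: 15415/3 ≈ 5138.3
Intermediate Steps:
I = -5/3 (I = 5*(-1/3) = -5/3 ≈ -1.6667)
b = 20/9 (b = 4*(-5/3/(-3)) = 4*(-5/3*(-1/3)) = 4*(5/9) = 20/9 ≈ 2.2222)
j(H, p) = 20*H*p/9 (j(H, p) = (20*H/9)*p = 20*H*p/9)
j(-11, 10)*(-21) + k = ((20/9)*(-11)*10)*(-21) + 5 = -2200/9*(-21) + 5 = 15400/3 + 5 = 15415/3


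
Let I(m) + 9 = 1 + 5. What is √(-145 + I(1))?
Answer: 2*I*√37 ≈ 12.166*I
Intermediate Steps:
I(m) = -3 (I(m) = -9 + (1 + 5) = -9 + 6 = -3)
√(-145 + I(1)) = √(-145 - 3) = √(-148) = 2*I*√37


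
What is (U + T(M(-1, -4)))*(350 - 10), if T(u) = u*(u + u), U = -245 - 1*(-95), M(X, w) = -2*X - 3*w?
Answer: 82280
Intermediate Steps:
M(X, w) = -3*w - 2*X
U = -150 (U = -245 + 95 = -150)
T(u) = 2*u² (T(u) = u*(2*u) = 2*u²)
(U + T(M(-1, -4)))*(350 - 10) = (-150 + 2*(-3*(-4) - 2*(-1))²)*(350 - 10) = (-150 + 2*(12 + 2)²)*340 = (-150 + 2*14²)*340 = (-150 + 2*196)*340 = (-150 + 392)*340 = 242*340 = 82280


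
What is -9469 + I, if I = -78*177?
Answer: -23275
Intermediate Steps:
I = -13806
-9469 + I = -9469 - 13806 = -23275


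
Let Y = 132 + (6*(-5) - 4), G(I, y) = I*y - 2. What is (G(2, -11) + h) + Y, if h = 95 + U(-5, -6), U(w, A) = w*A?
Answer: 199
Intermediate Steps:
U(w, A) = A*w
G(I, y) = -2 + I*y
Y = 98 (Y = 132 + (-30 - 4) = 132 - 34 = 98)
h = 125 (h = 95 - 6*(-5) = 95 + 30 = 125)
(G(2, -11) + h) + Y = ((-2 + 2*(-11)) + 125) + 98 = ((-2 - 22) + 125) + 98 = (-24 + 125) + 98 = 101 + 98 = 199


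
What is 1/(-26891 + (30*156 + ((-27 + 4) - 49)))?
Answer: -1/22283 ≈ -4.4877e-5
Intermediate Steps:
1/(-26891 + (30*156 + ((-27 + 4) - 49))) = 1/(-26891 + (4680 + (-23 - 49))) = 1/(-26891 + (4680 - 72)) = 1/(-26891 + 4608) = 1/(-22283) = -1/22283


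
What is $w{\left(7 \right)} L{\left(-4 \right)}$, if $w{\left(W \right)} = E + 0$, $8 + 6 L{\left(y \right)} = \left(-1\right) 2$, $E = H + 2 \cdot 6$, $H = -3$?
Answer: $-15$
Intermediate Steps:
$E = 9$ ($E = -3 + 2 \cdot 6 = -3 + 12 = 9$)
$L{\left(y \right)} = - \frac{5}{3}$ ($L{\left(y \right)} = - \frac{4}{3} + \frac{\left(-1\right) 2}{6} = - \frac{4}{3} + \frac{1}{6} \left(-2\right) = - \frac{4}{3} - \frac{1}{3} = - \frac{5}{3}$)
$w{\left(W \right)} = 9$ ($w{\left(W \right)} = 9 + 0 = 9$)
$w{\left(7 \right)} L{\left(-4 \right)} = 9 \left(- \frac{5}{3}\right) = -15$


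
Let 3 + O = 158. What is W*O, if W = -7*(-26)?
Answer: 28210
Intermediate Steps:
W = 182
O = 155 (O = -3 + 158 = 155)
W*O = 182*155 = 28210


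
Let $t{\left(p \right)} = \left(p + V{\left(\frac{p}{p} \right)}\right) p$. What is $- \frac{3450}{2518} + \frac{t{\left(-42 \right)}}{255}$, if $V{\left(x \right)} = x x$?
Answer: $\frac{576041}{107015} \approx 5.3828$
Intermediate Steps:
$V{\left(x \right)} = x^{2}$
$t{\left(p \right)} = p \left(1 + p\right)$ ($t{\left(p \right)} = \left(p + \left(\frac{p}{p}\right)^{2}\right) p = \left(p + 1^{2}\right) p = \left(p + 1\right) p = \left(1 + p\right) p = p \left(1 + p\right)$)
$- \frac{3450}{2518} + \frac{t{\left(-42 \right)}}{255} = - \frac{3450}{2518} + \frac{\left(-42\right) \left(1 - 42\right)}{255} = \left(-3450\right) \frac{1}{2518} + \left(-42\right) \left(-41\right) \frac{1}{255} = - \frac{1725}{1259} + 1722 \cdot \frac{1}{255} = - \frac{1725}{1259} + \frac{574}{85} = \frac{576041}{107015}$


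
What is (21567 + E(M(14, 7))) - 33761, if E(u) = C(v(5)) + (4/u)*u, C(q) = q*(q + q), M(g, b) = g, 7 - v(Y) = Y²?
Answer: -11542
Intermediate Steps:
v(Y) = 7 - Y²
C(q) = 2*q² (C(q) = q*(2*q) = 2*q²)
E(u) = 652 (E(u) = 2*(7 - 1*5²)² + (4/u)*u = 2*(7 - 1*25)² + 4 = 2*(7 - 25)² + 4 = 2*(-18)² + 4 = 2*324 + 4 = 648 + 4 = 652)
(21567 + E(M(14, 7))) - 33761 = (21567 + 652) - 33761 = 22219 - 33761 = -11542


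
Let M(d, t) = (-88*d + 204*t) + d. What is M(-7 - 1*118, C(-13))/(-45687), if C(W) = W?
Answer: -2741/15229 ≈ -0.17999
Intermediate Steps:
M(d, t) = -87*d + 204*t
M(-7 - 1*118, C(-13))/(-45687) = (-87*(-7 - 1*118) + 204*(-13))/(-45687) = (-87*(-7 - 118) - 2652)*(-1/45687) = (-87*(-125) - 2652)*(-1/45687) = (10875 - 2652)*(-1/45687) = 8223*(-1/45687) = -2741/15229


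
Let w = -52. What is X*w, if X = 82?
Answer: -4264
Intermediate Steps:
X*w = 82*(-52) = -4264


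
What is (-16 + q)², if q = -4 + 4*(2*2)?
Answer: 16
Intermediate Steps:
q = 12 (q = -4 + 4*4 = -4 + 16 = 12)
(-16 + q)² = (-16 + 12)² = (-4)² = 16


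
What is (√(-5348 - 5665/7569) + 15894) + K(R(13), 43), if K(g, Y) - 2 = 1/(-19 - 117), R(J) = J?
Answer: 2161855/136 + I*√40484677/87 ≈ 15896.0 + 73.135*I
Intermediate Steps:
K(g, Y) = 271/136 (K(g, Y) = 2 + 1/(-19 - 117) = 2 + 1/(-136) = 2 - 1/136 = 271/136)
(√(-5348 - 5665/7569) + 15894) + K(R(13), 43) = (√(-5348 - 5665/7569) + 15894) + 271/136 = (√(-40484677/7569) + 15894) + 271/136 = (I*√40484677/87 + 15894) + 271/136 = (15894 + I*√40484677/87) + 271/136 = 2161855/136 + I*√40484677/87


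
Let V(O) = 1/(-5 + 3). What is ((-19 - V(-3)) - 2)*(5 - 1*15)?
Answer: 205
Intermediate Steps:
V(O) = -1/2 (V(O) = 1/(-2) = -1/2)
((-19 - V(-3)) - 2)*(5 - 1*15) = ((-19 - 1*(-1/2)) - 2)*(5 - 1*15) = ((-19 + 1/2) - 2)*(5 - 15) = (-37/2 - 2)*(-10) = -41/2*(-10) = 205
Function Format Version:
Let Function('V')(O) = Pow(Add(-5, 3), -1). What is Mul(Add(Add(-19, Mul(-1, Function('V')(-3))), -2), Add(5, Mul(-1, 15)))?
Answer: 205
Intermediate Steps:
Function('V')(O) = Rational(-1, 2) (Function('V')(O) = Pow(-2, -1) = Rational(-1, 2))
Mul(Add(Add(-19, Mul(-1, Function('V')(-3))), -2), Add(5, Mul(-1, 15))) = Mul(Add(Add(-19, Mul(-1, Rational(-1, 2))), -2), Add(5, Mul(-1, 15))) = Mul(Add(Add(-19, Rational(1, 2)), -2), Add(5, -15)) = Mul(Add(Rational(-37, 2), -2), -10) = Mul(Rational(-41, 2), -10) = 205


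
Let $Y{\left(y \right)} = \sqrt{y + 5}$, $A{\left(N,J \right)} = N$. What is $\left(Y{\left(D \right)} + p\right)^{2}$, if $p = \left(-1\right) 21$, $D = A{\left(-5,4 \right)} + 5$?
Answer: $\left(21 - \sqrt{5}\right)^{2} \approx 352.08$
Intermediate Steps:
$D = 0$ ($D = -5 + 5 = 0$)
$p = -21$
$Y{\left(y \right)} = \sqrt{5 + y}$
$\left(Y{\left(D \right)} + p\right)^{2} = \left(\sqrt{5 + 0} - 21\right)^{2} = \left(\sqrt{5} - 21\right)^{2} = \left(-21 + \sqrt{5}\right)^{2}$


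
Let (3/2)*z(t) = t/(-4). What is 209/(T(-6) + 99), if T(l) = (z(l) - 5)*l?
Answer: 209/123 ≈ 1.6992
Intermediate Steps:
z(t) = -t/6 (z(t) = 2*(t/(-4))/3 = 2*(t*(-1/4))/3 = 2*(-t/4)/3 = -t/6)
T(l) = l*(-5 - l/6) (T(l) = (-l/6 - 5)*l = (-5 - l/6)*l = l*(-5 - l/6))
209/(T(-6) + 99) = 209/(-1/6*(-6)*(30 - 6) + 99) = 209/(-1/6*(-6)*24 + 99) = 209/(24 + 99) = 209/123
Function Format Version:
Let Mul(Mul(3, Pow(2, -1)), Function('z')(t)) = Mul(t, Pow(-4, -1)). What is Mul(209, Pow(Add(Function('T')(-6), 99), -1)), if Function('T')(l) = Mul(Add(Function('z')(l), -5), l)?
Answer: Rational(209, 123) ≈ 1.6992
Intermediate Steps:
Function('z')(t) = Mul(Rational(-1, 6), t) (Function('z')(t) = Mul(Rational(2, 3), Mul(t, Pow(-4, -1))) = Mul(Rational(2, 3), Mul(t, Rational(-1, 4))) = Mul(Rational(2, 3), Mul(Rational(-1, 4), t)) = Mul(Rational(-1, 6), t))
Function('T')(l) = Mul(l, Add(-5, Mul(Rational(-1, 6), l))) (Function('T')(l) = Mul(Add(Mul(Rational(-1, 6), l), -5), l) = Mul(Add(-5, Mul(Rational(-1, 6), l)), l) = Mul(l, Add(-5, Mul(Rational(-1, 6), l))))
Mul(209, Pow(Add(Function('T')(-6), 99), -1)) = Mul(209, Pow(Add(Mul(Rational(-1, 6), -6, Add(30, -6)), 99), -1)) = Mul(209, Pow(Add(Mul(Rational(-1, 6), -6, 24), 99), -1)) = Mul(209, Pow(Add(24, 99), -1)) = Mul(209, Pow(123, -1)) = Mul(209, Rational(1, 123)) = Rational(209, 123)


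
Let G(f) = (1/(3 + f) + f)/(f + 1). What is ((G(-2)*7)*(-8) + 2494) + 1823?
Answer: 4261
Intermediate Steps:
G(f) = (f + 1/(3 + f))/(1 + f)
((G(-2)*7)*(-8) + 2494) + 1823 = ((((1 + (-2)² + 3*(-2))/(3 + (-2)² + 4*(-2)))*7)*(-8) + 2494) + 1823 = ((((1 + 4 - 6)/(3 + 4 - 8))*7)*(-8) + 2494) + 1823 = (((-1/(-1))*7)*(-8) + 2494) + 1823 = ((-1*(-1)*7)*(-8) + 2494) + 1823 = ((1*7)*(-8) + 2494) + 1823 = (7*(-8) + 2494) + 1823 = (-56 + 2494) + 1823 = 2438 + 1823 = 4261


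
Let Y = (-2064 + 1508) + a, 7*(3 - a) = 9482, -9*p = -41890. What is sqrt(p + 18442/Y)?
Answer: 2*sqrt(207043948927)/13353 ≈ 68.153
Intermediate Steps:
p = 41890/9 (p = -1/9*(-41890) = 41890/9 ≈ 4654.4)
a = -9461/7 (a = 3 - 1/7*9482 = 3 - 9482/7 = -9461/7 ≈ -1351.6)
Y = -13353/7 (Y = (-2064 + 1508) - 9461/7 = -556 - 9461/7 = -13353/7 ≈ -1907.6)
sqrt(p + 18442/Y) = sqrt(41890/9 + 18442/(-13353/7)) = sqrt(41890/9 + 18442*(-7/13353)) = sqrt(41890/9 - 129094/13353) = sqrt(186065108/40059) = 2*sqrt(207043948927)/13353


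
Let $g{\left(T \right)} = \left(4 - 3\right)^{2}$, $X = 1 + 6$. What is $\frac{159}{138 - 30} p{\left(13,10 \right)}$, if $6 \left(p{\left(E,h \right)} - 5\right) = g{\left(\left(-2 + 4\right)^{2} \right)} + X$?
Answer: $\frac{1007}{108} \approx 9.3241$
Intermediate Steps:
$X = 7$
$g{\left(T \right)} = 1$ ($g{\left(T \right)} = 1^{2} = 1$)
$p{\left(E,h \right)} = \frac{19}{3}$ ($p{\left(E,h \right)} = 5 + \frac{1 + 7}{6} = 5 + \frac{1}{6} \cdot 8 = 5 + \frac{4}{3} = \frac{19}{3}$)
$\frac{159}{138 - 30} p{\left(13,10 \right)} = \frac{159}{138 - 30} \cdot \frac{19}{3} = \frac{159}{108} \cdot \frac{19}{3} = 159 \cdot \frac{1}{108} \cdot \frac{19}{3} = \frac{53}{36} \cdot \frac{19}{3} = \frac{1007}{108}$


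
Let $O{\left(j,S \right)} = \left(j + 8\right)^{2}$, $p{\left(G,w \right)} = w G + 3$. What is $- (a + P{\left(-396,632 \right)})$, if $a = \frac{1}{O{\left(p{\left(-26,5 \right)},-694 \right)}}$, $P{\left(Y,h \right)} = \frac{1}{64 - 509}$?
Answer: $\frac{13716}{6301645} \approx 0.0021766$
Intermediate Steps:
$P{\left(Y,h \right)} = - \frac{1}{445}$ ($P{\left(Y,h \right)} = \frac{1}{-445} = - \frac{1}{445}$)
$p{\left(G,w \right)} = 3 + G w$ ($p{\left(G,w \right)} = G w + 3 = 3 + G w$)
$O{\left(j,S \right)} = \left(8 + j\right)^{2}$
$a = \frac{1}{14161}$ ($a = \frac{1}{\left(8 + \left(3 - 130\right)\right)^{2}} = \frac{1}{\left(8 - 127\right)^{2}} = \frac{1}{\left(-119\right)^{2}} = \frac{1}{14161} \approx 7.0616 \cdot 10^{-5}$)
$- (a + P{\left(-396,632 \right)}) = - (\frac{1}{14161} - \frac{1}{445}) = \left(-1\right) \left(- \frac{13716}{6301645}\right) = \frac{13716}{6301645}$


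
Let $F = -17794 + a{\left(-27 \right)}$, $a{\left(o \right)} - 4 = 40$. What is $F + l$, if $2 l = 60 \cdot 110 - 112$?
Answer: $-14506$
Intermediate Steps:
$a{\left(o \right)} = 44$ ($a{\left(o \right)} = 4 + 40 = 44$)
$F = -17750$ ($F = -17794 + 44 = -17750$)
$l = 3244$ ($l = \frac{60 \cdot 110 - 112}{2} = \frac{6600 - 112}{2} = \frac{1}{2} \cdot 6488 = 3244$)
$F + l = -17750 + 3244 = -14506$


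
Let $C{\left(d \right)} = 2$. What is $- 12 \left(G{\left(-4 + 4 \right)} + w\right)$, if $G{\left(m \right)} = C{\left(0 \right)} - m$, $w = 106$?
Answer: $-1296$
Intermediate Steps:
$G{\left(m \right)} = 2 - m$
$- 12 \left(G{\left(-4 + 4 \right)} + w\right) = - 12 \left(\left(2 - \left(-4 + 4\right)\right) + 106\right) = - 12 \left(\left(2 - 0\right) + 106\right) = - 12 \left(\left(2 + 0\right) + 106\right) = - 12 \left(2 + 106\right) = \left(-12\right) 108 = -1296$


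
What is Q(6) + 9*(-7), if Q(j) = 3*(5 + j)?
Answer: -30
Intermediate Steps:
Q(j) = 15 + 3*j
Q(6) + 9*(-7) = (15 + 3*6) + 9*(-7) = (15 + 18) - 63 = 33 - 63 = -30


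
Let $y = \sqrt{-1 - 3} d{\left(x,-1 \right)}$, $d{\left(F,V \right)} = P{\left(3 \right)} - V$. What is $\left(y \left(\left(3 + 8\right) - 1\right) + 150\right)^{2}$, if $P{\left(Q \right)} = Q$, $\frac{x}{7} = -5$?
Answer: $16100 + 24000 i \approx 16100.0 + 24000.0 i$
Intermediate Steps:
$x = -35$ ($x = 7 \left(-5\right) = -35$)
$d{\left(F,V \right)} = 3 - V$
$y = 8 i$ ($y = \sqrt{-1 - 3} \left(3 - -1\right) = \sqrt{-4} \left(3 + 1\right) = 2 i 4 = 8 i \approx 8.0 i$)
$\left(y \left(\left(3 + 8\right) - 1\right) + 150\right)^{2} = \left(8 i \left(\left(3 + 8\right) - 1\right) + 150\right)^{2} = \left(8 i \left(11 - 1\right) + 150\right)^{2} = \left(8 i 10 + 150\right)^{2} = \left(80 i + 150\right)^{2} = \left(150 + 80 i\right)^{2}$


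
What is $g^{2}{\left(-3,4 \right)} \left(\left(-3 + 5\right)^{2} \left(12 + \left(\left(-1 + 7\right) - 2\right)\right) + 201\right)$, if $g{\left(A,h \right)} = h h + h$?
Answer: $106000$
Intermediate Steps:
$g{\left(A,h \right)} = h + h^{2}$ ($g{\left(A,h \right)} = h^{2} + h = h + h^{2}$)
$g^{2}{\left(-3,4 \right)} \left(\left(-3 + 5\right)^{2} \left(12 + \left(\left(-1 + 7\right) - 2\right)\right) + 201\right) = \left(4 \left(1 + 4\right)\right)^{2} \left(\left(-3 + 5\right)^{2} \left(12 + \left(\left(-1 + 7\right) - 2\right)\right) + 201\right) = \left(4 \cdot 5\right)^{2} \left(2^{2} \left(12 + \left(6 - 2\right)\right) + 201\right) = 20^{2} \left(4 \left(12 + 4\right) + 201\right) = 400 \left(4 \cdot 16 + 201\right) = 400 \left(64 + 201\right) = 400 \cdot 265 = 106000$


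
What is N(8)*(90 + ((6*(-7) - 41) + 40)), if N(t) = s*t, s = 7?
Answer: 2632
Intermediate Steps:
N(t) = 7*t
N(8)*(90 + ((6*(-7) - 41) + 40)) = (7*8)*(90 + ((6*(-7) - 41) + 40)) = 56*(90 + ((-42 - 41) + 40)) = 56*(90 + (-83 + 40)) = 56*(90 - 43) = 56*47 = 2632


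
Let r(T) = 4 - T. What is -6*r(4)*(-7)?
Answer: 0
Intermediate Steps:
-6*r(4)*(-7) = -6*(4 - 1*4)*(-7) = -6*(4 - 4)*(-7) = -6*0*(-7) = 0*(-7) = 0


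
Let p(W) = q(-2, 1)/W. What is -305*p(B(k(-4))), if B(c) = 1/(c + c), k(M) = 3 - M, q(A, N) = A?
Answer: 8540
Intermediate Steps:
B(c) = 1/(2*c)
p(W) = -2/W
-305*p(B(k(-4))) = -(-610)/(1/(2*(3 - 1*(-4)))) = -(-610)/(1/(2*(3 + 4))) = -(-610)/((1/2)/7) = -(-610)/((1/2)*(1/7)) = -(-610)/1/14 = -(-610)*14 = -305*(-28) = 8540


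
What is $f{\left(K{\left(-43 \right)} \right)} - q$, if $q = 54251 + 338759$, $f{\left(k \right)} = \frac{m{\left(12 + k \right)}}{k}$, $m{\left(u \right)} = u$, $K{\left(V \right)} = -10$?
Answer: $- \frac{1965051}{5} \approx -3.9301 \cdot 10^{5}$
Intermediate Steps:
$f{\left(k \right)} = \frac{12 + k}{k}$
$q = 393010$
$f{\left(K{\left(-43 \right)} \right)} - q = \frac{12 - 10}{-10} - 393010 = \left(- \frac{1}{10}\right) 2 - 393010 = - \frac{1}{5} - 393010 = - \frac{1965051}{5}$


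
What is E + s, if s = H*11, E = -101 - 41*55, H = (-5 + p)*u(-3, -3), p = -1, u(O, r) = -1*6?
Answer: -1960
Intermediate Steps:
u(O, r) = -6
H = 36 (H = (-5 - 1)*(-6) = -6*(-6) = 36)
E = -2356 (E = -101 - 2255 = -2356)
s = 396 (s = 36*11 = 396)
E + s = -2356 + 396 = -1960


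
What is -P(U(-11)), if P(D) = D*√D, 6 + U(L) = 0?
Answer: 6*I*√6 ≈ 14.697*I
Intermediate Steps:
U(L) = -6 (U(L) = -6 + 0 = -6)
P(D) = D^(3/2)
-P(U(-11)) = -(-6)^(3/2) = -(-6)*I*√6 = 6*I*√6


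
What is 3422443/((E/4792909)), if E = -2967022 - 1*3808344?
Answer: -16403457856687/6775366 ≈ -2.4210e+6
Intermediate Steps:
E = -6775366 (E = -2967022 - 3808344 = -6775366)
3422443/((E/4792909)) = 3422443/((-6775366/4792909)) = 3422443/((-6775366*1/4792909)) = 3422443/(-6775366/4792909) = 3422443*(-4792909/6775366) = -16403457856687/6775366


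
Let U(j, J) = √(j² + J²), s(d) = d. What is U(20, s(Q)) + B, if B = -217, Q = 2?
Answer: -217 + 2*√101 ≈ -196.90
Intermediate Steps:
U(j, J) = √(J² + j²)
U(20, s(Q)) + B = √(2² + 20²) - 217 = √(4 + 400) - 217 = √404 - 217 = 2*√101 - 217 = -217 + 2*√101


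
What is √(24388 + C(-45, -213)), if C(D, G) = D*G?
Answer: √33973 ≈ 184.32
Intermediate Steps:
√(24388 + C(-45, -213)) = √(24388 - 45*(-213)) = √(24388 + 9585) = √33973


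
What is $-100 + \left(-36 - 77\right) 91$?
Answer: $-10383$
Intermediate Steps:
$-100 + \left(-36 - 77\right) 91 = -100 - 10283 = -10383$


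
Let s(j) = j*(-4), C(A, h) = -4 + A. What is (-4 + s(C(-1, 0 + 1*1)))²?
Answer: 256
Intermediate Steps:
s(j) = -4*j
(-4 + s(C(-1, 0 + 1*1)))² = (-4 - 4*(-4 - 1))² = (-4 - 4*(-5))² = (-4 + 20)² = 16² = 256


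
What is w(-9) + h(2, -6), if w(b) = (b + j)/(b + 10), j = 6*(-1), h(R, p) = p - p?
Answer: -15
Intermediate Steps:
h(R, p) = 0
j = -6
w(b) = (-6 + b)/(10 + b) (w(b) = (b - 6)/(b + 10) = (-6 + b)/(10 + b))
w(-9) + h(2, -6) = (-6 - 9)/(10 - 9) + 0 = -15/1 + 0 = 1*(-15) + 0 = -15 + 0 = -15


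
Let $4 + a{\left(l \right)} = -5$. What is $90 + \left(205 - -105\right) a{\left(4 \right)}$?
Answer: $-2700$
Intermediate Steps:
$a{\left(l \right)} = -9$ ($a{\left(l \right)} = -4 - 5 = -9$)
$90 + \left(205 - -105\right) a{\left(4 \right)} = 90 + \left(205 - -105\right) \left(-9\right) = 90 + \left(205 + 105\right) \left(-9\right) = 90 + 310 \left(-9\right) = 90 - 2790 = -2700$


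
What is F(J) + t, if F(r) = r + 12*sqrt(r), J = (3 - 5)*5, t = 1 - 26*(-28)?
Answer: 719 + 12*I*sqrt(10) ≈ 719.0 + 37.947*I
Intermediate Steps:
t = 729 (t = 1 + 728 = 729)
J = -10 (J = -2*5 = -10)
F(J) + t = (-10 + 12*sqrt(-10)) + 729 = (-10 + 12*(I*sqrt(10))) + 729 = (-10 + 12*I*sqrt(10)) + 729 = 719 + 12*I*sqrt(10)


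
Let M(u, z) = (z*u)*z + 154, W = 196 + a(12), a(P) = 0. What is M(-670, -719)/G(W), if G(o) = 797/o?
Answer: -67887288336/797 ≈ -8.5178e+7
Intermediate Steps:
W = 196 (W = 196 + 0 = 196)
M(u, z) = 154 + u*z**2 (M(u, z) = (u*z)*z + 154 = u*z**2 + 154 = 154 + u*z**2)
M(-670, -719)/G(W) = (154 - 670*(-719)**2)/((797/196)) = (154 - 670*516961)/((797*(1/196))) = (154 - 346363870)/(797/196) = -346363716*196/797 = -67887288336/797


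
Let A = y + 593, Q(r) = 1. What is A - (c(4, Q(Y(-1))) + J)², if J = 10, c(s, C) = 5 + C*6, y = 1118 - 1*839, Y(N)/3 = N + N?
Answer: 431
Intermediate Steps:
Y(N) = 6*N (Y(N) = 3*(N + N) = 3*(2*N) = 6*N)
y = 279 (y = 1118 - 839 = 279)
c(s, C) = 5 + 6*C
A = 872 (A = 279 + 593 = 872)
A - (c(4, Q(Y(-1))) + J)² = 872 - ((5 + 6*1) + 10)² = 872 - ((5 + 6) + 10)² = 872 - (11 + 10)² = 872 - 1*21² = 872 - 1*441 = 872 - 441 = 431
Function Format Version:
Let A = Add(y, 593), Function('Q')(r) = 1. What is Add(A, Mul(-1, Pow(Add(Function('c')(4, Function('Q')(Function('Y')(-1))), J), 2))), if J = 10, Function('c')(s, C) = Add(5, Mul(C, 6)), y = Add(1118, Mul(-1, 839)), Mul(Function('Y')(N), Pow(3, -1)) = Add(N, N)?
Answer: 431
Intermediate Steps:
Function('Y')(N) = Mul(6, N) (Function('Y')(N) = Mul(3, Add(N, N)) = Mul(3, Mul(2, N)) = Mul(6, N))
y = 279 (y = Add(1118, -839) = 279)
Function('c')(s, C) = Add(5, Mul(6, C))
A = 872 (A = Add(279, 593) = 872)
Add(A, Mul(-1, Pow(Add(Function('c')(4, Function('Q')(Function('Y')(-1))), J), 2))) = Add(872, Mul(-1, Pow(Add(Add(5, Mul(6, 1)), 10), 2))) = Add(872, Mul(-1, Pow(Add(Add(5, 6), 10), 2))) = Add(872, Mul(-1, Pow(Add(11, 10), 2))) = Add(872, Mul(-1, Pow(21, 2))) = Add(872, Mul(-1, 441)) = Add(872, -441) = 431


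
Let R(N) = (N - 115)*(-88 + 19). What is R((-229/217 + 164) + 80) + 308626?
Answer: 65056126/217 ≈ 2.9980e+5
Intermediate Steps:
R(N) = 7935 - 69*N (R(N) = (-115 + N)*(-69) = 7935 - 69*N)
R((-229/217 + 164) + 80) + 308626 = (7935 - 69*((-229/217 + 164) + 80)) + 308626 = (7935 - 69*(35359/217 + 80)) + 308626 = (7935 - 69*52719/217) + 308626 = (7935 - 3637611/217) + 308626 = -1915716/217 + 308626 = 65056126/217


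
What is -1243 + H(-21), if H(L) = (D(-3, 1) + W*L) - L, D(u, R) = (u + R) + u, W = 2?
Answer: -1269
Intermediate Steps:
D(u, R) = R + 2*u (D(u, R) = (R + u) + u = R + 2*u)
H(L) = -5 + L (H(L) = ((1 + 2*(-3)) + 2*L) - L = ((1 - 6) + 2*L) - L = (-5 + 2*L) - L = -5 + L)
-1243 + H(-21) = -1243 + (-5 - 21) = -1243 - 26 = -1269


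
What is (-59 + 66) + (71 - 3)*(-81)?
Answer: -5501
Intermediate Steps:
(-59 + 66) + (71 - 3)*(-81) = 7 + 68*(-81) = 7 - 5508 = -5501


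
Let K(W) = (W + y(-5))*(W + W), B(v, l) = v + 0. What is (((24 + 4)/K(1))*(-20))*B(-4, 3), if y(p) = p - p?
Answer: 1120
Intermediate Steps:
y(p) = 0
B(v, l) = v
K(W) = 2*W² (K(W) = (W + 0)*(W + W) = W*(2*W) = 2*W²)
(((24 + 4)/K(1))*(-20))*B(-4, 3) = (((24 + 4)/((2*1²)))*(-20))*(-4) = ((28/((2*1)))*(-20))*(-4) = ((28/2)*(-20))*(-4) = ((28*(½))*(-20))*(-4) = (14*(-20))*(-4) = -280*(-4) = 1120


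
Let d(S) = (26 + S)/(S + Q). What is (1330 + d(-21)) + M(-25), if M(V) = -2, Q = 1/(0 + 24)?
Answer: 667864/503 ≈ 1327.8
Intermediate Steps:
Q = 1/24 ≈ 0.041667
d(S) = (26 + S)/(1/24 + S) (d(S) = (26 + S)/(S + 1/24) = (26 + S)/(1/24 + S))
(1330 + d(-21)) + M(-25) = (1330 + 24*(26 - 21)/(1 + 24*(-21))) - 2 = (1330 + 24*5/(1 - 504)) - 2 = (1330 + 24*5/(-503)) - 2 = (1330 + 24*(-1/503)*5) - 2 = (1330 - 120/503) - 2 = 668870/503 - 2 = 667864/503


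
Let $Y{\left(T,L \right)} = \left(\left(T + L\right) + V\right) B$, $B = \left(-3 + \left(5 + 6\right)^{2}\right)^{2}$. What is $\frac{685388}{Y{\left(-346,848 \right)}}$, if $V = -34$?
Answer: $\frac{171347}{1629108} \approx 0.10518$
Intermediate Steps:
$B = 13924$ ($B = \left(-3 + 11^{2}\right)^{2} = \left(-3 + 121\right)^{2} = 118^{2} = 13924$)
$Y{\left(T,L \right)} = -473416 + 13924 L + 13924 T$ ($Y{\left(T,L \right)} = \left(\left(T + L\right) - 34\right) 13924 = \left(\left(L + T\right) - 34\right) 13924 = \left(-34 + L + T\right) 13924 = -473416 + 13924 L + 13924 T$)
$\frac{685388}{Y{\left(-346,848 \right)}} = \frac{685388}{-473416 + 13924 \cdot 848 + 13924 \left(-346\right)} = \frac{685388}{-473416 + 11807552 - 4817704} = \frac{685388}{6516432} = 685388 \cdot \frac{1}{6516432} = \frac{171347}{1629108}$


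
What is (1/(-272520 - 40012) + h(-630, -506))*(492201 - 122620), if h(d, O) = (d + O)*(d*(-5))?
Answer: -413326273527182381/312532 ≈ -1.3225e+12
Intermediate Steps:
h(d, O) = -5*d*(O + d) (h(d, O) = (O + d)*(-5*d) = -5*d*(O + d))
(1/(-272520 - 40012) + h(-630, -506))*(492201 - 122620) = (1/(-272520 - 40012) - 5*(-630)*(-506 - 630))*(492201 - 122620) = (1/(-312532) - 5*(-630)*(-1136))*369581 = (-1/312532 - 3578400)*369581 = -1118364508801/312532*369581 = -413326273527182381/312532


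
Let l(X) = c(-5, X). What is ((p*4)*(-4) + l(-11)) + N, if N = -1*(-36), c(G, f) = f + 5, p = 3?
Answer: -18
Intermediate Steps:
c(G, f) = 5 + f
l(X) = 5 + X
N = 36
((p*4)*(-4) + l(-11)) + N = ((3*4)*(-4) + (5 - 11)) + 36 = (12*(-4) - 6) + 36 = (-48 - 6) + 36 = -54 + 36 = -18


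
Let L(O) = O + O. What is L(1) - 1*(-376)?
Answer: 378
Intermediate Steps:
L(O) = 2*O
L(1) - 1*(-376) = 2*1 - 1*(-376) = 2 + 376 = 378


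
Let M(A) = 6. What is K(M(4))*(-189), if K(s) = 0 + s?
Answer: -1134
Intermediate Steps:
K(s) = s
K(M(4))*(-189) = 6*(-189) = -1134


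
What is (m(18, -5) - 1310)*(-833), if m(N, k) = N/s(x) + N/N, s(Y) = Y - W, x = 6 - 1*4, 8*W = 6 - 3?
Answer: 14055209/13 ≈ 1.0812e+6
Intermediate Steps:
W = 3/8 (W = (6 - 3)/8 = (⅛)*3 = 3/8 ≈ 0.37500)
x = 2 (x = 6 - 4 = 2)
s(Y) = -3/8 + Y (s(Y) = Y - 1*3/8 = Y - 3/8 = -3/8 + Y)
m(N, k) = 1 + 8*N/13 (m(N, k) = N/(-3/8 + 2) + N/N = N/(13/8) + 1 = N*(8/13) + 1 = 8*N/13 + 1 = 1 + 8*N/13)
(m(18, -5) - 1310)*(-833) = ((1 + (8/13)*18) - 1310)*(-833) = ((1 + 144/13) - 1310)*(-833) = (157/13 - 1310)*(-833) = -16873/13*(-833) = 14055209/13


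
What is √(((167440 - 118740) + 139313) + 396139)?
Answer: 2*√146038 ≈ 764.30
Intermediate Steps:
√(((167440 - 118740) + 139313) + 396139) = √((48700 + 139313) + 396139) = √(188013 + 396139) = √584152 = 2*√146038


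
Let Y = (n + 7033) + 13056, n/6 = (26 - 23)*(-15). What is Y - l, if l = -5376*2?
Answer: 30571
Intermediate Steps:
n = -270 (n = 6*((26 - 23)*(-15)) = 6*(3*(-15)) = 6*(-45) = -270)
l = -10752
Y = 19819 (Y = (-270 + 7033) + 13056 = 6763 + 13056 = 19819)
Y - l = 19819 - 1*(-10752) = 19819 + 10752 = 30571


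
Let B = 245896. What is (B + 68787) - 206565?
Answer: 108118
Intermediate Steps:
(B + 68787) - 206565 = (245896 + 68787) - 206565 = 314683 - 206565 = 108118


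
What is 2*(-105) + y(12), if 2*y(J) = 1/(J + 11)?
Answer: -9659/46 ≈ -209.98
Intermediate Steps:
y(J) = 1/(2*(11 + J)) (y(J) = 1/(2*(J + 11)) = 1/(2*(11 + J)))
2*(-105) + y(12) = 2*(-105) + 1/(2*(11 + 12)) = -210 + (½)/23 = -210 + (½)*(1/23) = -210 + 1/46 = -9659/46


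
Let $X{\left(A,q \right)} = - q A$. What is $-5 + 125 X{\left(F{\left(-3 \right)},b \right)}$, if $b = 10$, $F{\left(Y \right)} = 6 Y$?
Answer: $22495$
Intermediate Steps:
$X{\left(A,q \right)} = - A q$
$-5 + 125 X{\left(F{\left(-3 \right)},b \right)} = -5 + 125 \left(\left(-1\right) 6 \left(-3\right) 10\right) = -5 + 125 \left(\left(-1\right) \left(-18\right) 10\right) = -5 + 125 \cdot 180 = -5 + 22500 = 22495$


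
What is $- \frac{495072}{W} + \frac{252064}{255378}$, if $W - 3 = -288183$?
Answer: $\frac{2764865288}{1022150445} \approx 2.7049$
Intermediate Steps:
$W = -288180$ ($W = 3 - 288183 = -288180$)
$- \frac{495072}{W} + \frac{252064}{255378} = - \frac{495072}{-288180} + \frac{252064}{255378} = \left(-495072\right) \left(- \frac{1}{288180}\right) + 252064 \cdot \frac{1}{255378} = \frac{13752}{8005} + \frac{126032}{127689} = \frac{2764865288}{1022150445}$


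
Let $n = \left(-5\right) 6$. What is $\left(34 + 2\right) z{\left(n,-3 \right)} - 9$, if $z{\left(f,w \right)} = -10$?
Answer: $-369$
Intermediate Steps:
$n = -30$
$\left(34 + 2\right) z{\left(n,-3 \right)} - 9 = \left(34 + 2\right) \left(-10\right) - 9 = 36 \left(-10\right) - 9 = -360 - 9 = -369$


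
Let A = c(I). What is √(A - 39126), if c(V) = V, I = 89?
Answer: I*√39037 ≈ 197.58*I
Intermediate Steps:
A = 89
√(A - 39126) = √(89 - 39126) = √(-39037) = I*√39037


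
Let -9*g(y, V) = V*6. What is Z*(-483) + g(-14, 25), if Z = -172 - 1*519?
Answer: 1001209/3 ≈ 3.3374e+5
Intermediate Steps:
g(y, V) = -2*V/3 (g(y, V) = -V*6/9 = -2*V/3)
Z = -691 (Z = -172 - 519 = -691)
Z*(-483) + g(-14, 25) = -691*(-483) - ⅔*25 = 333753 - 50/3 = 1001209/3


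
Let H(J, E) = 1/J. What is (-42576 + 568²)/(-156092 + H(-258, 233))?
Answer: -72252384/40271737 ≈ -1.7941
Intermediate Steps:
(-42576 + 568²)/(-156092 + H(-258, 233)) = (-42576 + 568²)/(-156092 + 1/(-258)) = (-42576 + 322624)/(-156092 - 1/258) = 280048/(-40271737/258) = 280048*(-258/40271737) = -72252384/40271737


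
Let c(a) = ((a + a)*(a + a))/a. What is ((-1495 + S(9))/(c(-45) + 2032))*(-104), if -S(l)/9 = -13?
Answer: 35828/463 ≈ 77.382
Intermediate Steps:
S(l) = 117 (S(l) = -9*(-13) = 117)
c(a) = 4*a (c(a) = ((2*a)*(2*a))/a = (4*a²)/a = 4*a)
((-1495 + S(9))/(c(-45) + 2032))*(-104) = ((-1495 + 117)/(4*(-45) + 2032))*(-104) = -1378/(-180 + 2032)*(-104) = -1378/1852*(-104) = -1378*1/1852*(-104) = -689/926*(-104) = 35828/463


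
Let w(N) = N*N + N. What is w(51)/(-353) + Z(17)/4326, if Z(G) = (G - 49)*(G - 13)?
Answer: -5758868/763539 ≈ -7.5423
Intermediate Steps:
Z(G) = (-49 + G)*(-13 + G)
w(N) = N + N² (w(N) = N² + N = N + N²)
w(51)/(-353) + Z(17)/4326 = (51*(1 + 51))/(-353) + (637 + 17² - 62*17)/4326 = (51*52)*(-1/353) + (637 + 289 - 1054)*(1/4326) = 2652*(-1/353) - 128*1/4326 = -2652/353 - 64/2163 = -5758868/763539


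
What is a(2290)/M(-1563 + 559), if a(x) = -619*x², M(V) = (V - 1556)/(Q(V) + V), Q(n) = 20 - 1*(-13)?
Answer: -157598053045/128 ≈ -1.2312e+9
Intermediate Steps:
Q(n) = 33 (Q(n) = 20 + 13 = 33)
M(V) = (-1556 + V)/(33 + V) (M(V) = (V - 1556)/(33 + V) = (-1556 + V)/(33 + V))
a(2290)/M(-1563 + 559) = (-619*2290²)/(((-1556 + (-1563 + 559))/(33 + (-1563 + 559)))) = (-619*5244100)/(((-1556 - 1004)/(33 - 1004))) = -3246097900/(-2560/(-971)) = -3246097900/((-1/971*(-2560))) = -3246097900/2560/971 = -3246097900*971/2560 = -157598053045/128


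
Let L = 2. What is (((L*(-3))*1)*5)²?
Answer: 900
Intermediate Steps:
(((L*(-3))*1)*5)² = (((2*(-3))*1)*5)² = (-6*1*5)² = (-6*5)² = (-30)² = 900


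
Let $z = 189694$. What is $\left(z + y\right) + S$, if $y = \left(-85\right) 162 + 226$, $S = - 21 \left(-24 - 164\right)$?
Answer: $180098$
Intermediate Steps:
$S = 3948$ ($S = \left(-21\right) \left(-188\right) = 3948$)
$y = -13544$ ($y = -13770 + 226 = -13544$)
$\left(z + y\right) + S = \left(189694 - 13544\right) + 3948 = 176150 + 3948 = 180098$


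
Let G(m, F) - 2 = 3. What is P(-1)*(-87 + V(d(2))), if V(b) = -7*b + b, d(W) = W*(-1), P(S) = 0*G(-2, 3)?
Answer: 0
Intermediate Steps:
G(m, F) = 5 (G(m, F) = 2 + 3 = 5)
P(S) = 0 (P(S) = 0*5 = 0)
d(W) = -W
V(b) = -6*b
P(-1)*(-87 + V(d(2))) = 0*(-87 - (-6)*2) = 0*(-87 - 6*(-2)) = 0*(-87 + 12) = 0*(-75) = 0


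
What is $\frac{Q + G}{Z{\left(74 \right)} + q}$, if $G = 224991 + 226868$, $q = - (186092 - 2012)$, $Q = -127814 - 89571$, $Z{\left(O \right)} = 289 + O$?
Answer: $- \frac{78158}{61239} \approx -1.2763$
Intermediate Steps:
$Q = -217385$ ($Q = -127814 - 89571 = -217385$)
$q = -184080$ ($q = - (186092 - 2012) = \left(-1\right) 184080 = -184080$)
$G = 451859$
$\frac{Q + G}{Z{\left(74 \right)} + q} = \frac{-217385 + 451859}{\left(289 + 74\right) - 184080} = \frac{234474}{363 - 184080} = \frac{234474}{-183717} = 234474 \left(- \frac{1}{183717}\right) = - \frac{78158}{61239}$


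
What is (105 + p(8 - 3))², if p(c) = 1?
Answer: 11236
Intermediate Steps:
(105 + p(8 - 3))² = (105 + 1)² = 106² = 11236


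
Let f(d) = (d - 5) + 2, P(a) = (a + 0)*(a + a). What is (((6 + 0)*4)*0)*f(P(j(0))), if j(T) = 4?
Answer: 0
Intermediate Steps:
P(a) = 2*a**2 (P(a) = a*(2*a) = 2*a**2)
f(d) = -3 + d (f(d) = (-5 + d) + 2 = -3 + d)
(((6 + 0)*4)*0)*f(P(j(0))) = (((6 + 0)*4)*0)*(-3 + 2*4**2) = ((6*4)*0)*(-3 + 2*16) = (24*0)*(-3 + 32) = 0*29 = 0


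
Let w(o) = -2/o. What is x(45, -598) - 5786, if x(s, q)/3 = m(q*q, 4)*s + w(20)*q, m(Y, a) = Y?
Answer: 241354667/5 ≈ 4.8271e+7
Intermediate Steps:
x(s, q) = -3*q/10 + 3*s*q² (x(s, q) = 3*((q*q)*s + (-2/20)*q) = 3*(q²*s + (-2*1/20)*q) = 3*(s*q² - q/10) = 3*(-q/10 + s*q²) = -3*q/10 + 3*s*q²)
x(45, -598) - 5786 = (3/10)*(-598)*(-1 + 10*(-598)*45) - 5786 = (3/10)*(-598)*(-1 - 269100) - 5786 = (3/10)*(-598)*(-269101) - 5786 = 241383597/5 - 5786 = 241354667/5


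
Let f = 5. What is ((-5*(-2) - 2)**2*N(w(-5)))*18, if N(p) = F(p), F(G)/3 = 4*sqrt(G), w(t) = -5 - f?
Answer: 13824*I*sqrt(10) ≈ 43715.0*I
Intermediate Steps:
w(t) = -10 (w(t) = -5 - 1*5 = -5 - 5 = -10)
F(G) = 12*sqrt(G) (F(G) = 3*(4*sqrt(G)) = 12*sqrt(G))
N(p) = 12*sqrt(p)
((-5*(-2) - 2)**2*N(w(-5)))*18 = ((-5*(-2) - 2)**2*(12*sqrt(-10)))*18 = ((10 - 2)**2*(12*(I*sqrt(10))))*18 = (8**2*(12*I*sqrt(10)))*18 = (64*(12*I*sqrt(10)))*18 = (768*I*sqrt(10))*18 = 13824*I*sqrt(10)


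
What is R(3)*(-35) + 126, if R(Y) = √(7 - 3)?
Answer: 56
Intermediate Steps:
R(Y) = 2 (R(Y) = √4 = 2)
R(3)*(-35) + 126 = 2*(-35) + 126 = -70 + 126 = 56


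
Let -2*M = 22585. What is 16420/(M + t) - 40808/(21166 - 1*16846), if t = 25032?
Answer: -122436779/14838660 ≈ -8.2512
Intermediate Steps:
M = -22585/2 (M = -½*22585 = -22585/2 ≈ -11293.)
16420/(M + t) - 40808/(21166 - 1*16846) = 16420/(-22585/2 + 25032) - 40808/(21166 - 1*16846) = 16420/(27479/2) - 40808/(21166 - 16846) = 16420*(2/27479) - 40808/4320 = 32840/27479 - 40808*1/4320 = 32840/27479 - 5101/540 = -122436779/14838660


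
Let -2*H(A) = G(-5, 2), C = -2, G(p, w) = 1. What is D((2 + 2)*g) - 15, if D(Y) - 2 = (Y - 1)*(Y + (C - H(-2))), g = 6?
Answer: 1009/2 ≈ 504.50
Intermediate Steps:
H(A) = -½ (H(A) = -½*1 = -½)
D(Y) = 2 + (-1 + Y)*(-3/2 + Y) (D(Y) = 2 + (Y - 1)*(Y + (-2 - 1*(-½))) = 2 + (-1 + Y)*(Y + (-2 + ½)) = 2 + (-1 + Y)*(Y - 3/2) = 2 + (-1 + Y)*(-3/2 + Y))
D((2 + 2)*g) - 15 = (7/2 + ((2 + 2)*6)² - 5*(2 + 2)*6/2) - 15 = (7/2 + (4*6)² - 10*6) - 15*1 = (7/2 + 24² - 5/2*24) - 15 = (7/2 + 576 - 60) - 15 = 1039/2 - 15 = 1009/2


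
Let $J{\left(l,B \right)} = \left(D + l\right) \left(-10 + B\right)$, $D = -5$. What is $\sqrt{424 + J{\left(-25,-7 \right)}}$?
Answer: $\sqrt{934} \approx 30.561$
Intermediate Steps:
$J{\left(l,B \right)} = \left(-10 + B\right) \left(-5 + l\right)$ ($J{\left(l,B \right)} = \left(-5 + l\right) \left(-10 + B\right) = \left(-10 + B\right) \left(-5 + l\right)$)
$\sqrt{424 + J{\left(-25,-7 \right)}} = \sqrt{424 - -510} = \sqrt{424 + \left(50 + 250 + 35 + 175\right)} = \sqrt{424 + 510} = \sqrt{934}$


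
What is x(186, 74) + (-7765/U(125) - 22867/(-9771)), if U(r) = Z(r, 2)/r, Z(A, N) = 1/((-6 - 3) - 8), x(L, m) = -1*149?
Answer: 161226173863/9771 ≈ 1.6500e+7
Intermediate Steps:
x(L, m) = -149
Z(A, N) = -1/17 (Z(A, N) = 1/(-9 - 8) = 1/(-17) = -1/17)
U(r) = -1/(17*r)
x(186, 74) + (-7765/U(125) - 22867/(-9771)) = -149 + (-7765/((-1/17/125)) - 22867/(-9771)) = -149 + (-7765/((-1/17*1/125)) - 22867*(-1/9771)) = -149 + (-7765/(-1/2125) + 22867/9771) = -149 + (-7765*(-2125) + 22867/9771) = -149 + (16500625 + 22867/9771) = -149 + 161227629742/9771 = 161226173863/9771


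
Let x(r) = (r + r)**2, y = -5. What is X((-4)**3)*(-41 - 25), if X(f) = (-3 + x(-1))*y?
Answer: 330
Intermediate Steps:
x(r) = 4*r**2 (x(r) = (2*r)**2 = 4*r**2)
X(f) = -5 (X(f) = (-3 + 4*(-1)**2)*(-5) = (-3 + 4*1)*(-5) = (-3 + 4)*(-5) = 1*(-5) = -5)
X((-4)**3)*(-41 - 25) = -5*(-41 - 25) = -5*(-66) = 330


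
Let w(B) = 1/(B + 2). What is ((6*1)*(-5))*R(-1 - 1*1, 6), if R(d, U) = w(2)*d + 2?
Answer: -45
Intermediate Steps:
w(B) = 1/(2 + B)
R(d, U) = 2 + d/4 (R(d, U) = d/(2 + 2) + 2 = d/4 + 2 = 2 + d/4)
((6*1)*(-5))*R(-1 - 1*1, 6) = ((6*1)*(-5))*(2 + (-1 - 1*1)/4) = (6*(-5))*(2 + (-1 - 1)/4) = -30*(2 + (1/4)*(-2)) = -30*(2 - 1/2) = -30*3/2 = -45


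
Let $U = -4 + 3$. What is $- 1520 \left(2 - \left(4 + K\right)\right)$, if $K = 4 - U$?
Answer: $10640$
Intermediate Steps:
$U = -1$
$K = 5$ ($K = 4 - -1 = 4 + 1 = 5$)
$- 1520 \left(2 - \left(4 + K\right)\right) = - 1520 \left(2 - 9\right) = \left(-1520\right) \left(-7\right) = 10640$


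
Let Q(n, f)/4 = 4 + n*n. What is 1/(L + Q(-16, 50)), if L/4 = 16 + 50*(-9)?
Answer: -1/696 ≈ -0.0014368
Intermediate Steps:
Q(n, f) = 16 + 4*n² (Q(n, f) = 4*(4 + n*n) = 4*(4 + n²) = 16 + 4*n²)
L = -1736 (L = 4*(16 + 50*(-9)) = 4*(16 - 450) = 4*(-434) = -1736)
1/(L + Q(-16, 50)) = 1/(-1736 + (16 + 4*(-16)²)) = 1/(-1736 + (16 + 4*256)) = 1/(-1736 + (16 + 1024)) = 1/(-1736 + 1040) = 1/(-696) = -1/696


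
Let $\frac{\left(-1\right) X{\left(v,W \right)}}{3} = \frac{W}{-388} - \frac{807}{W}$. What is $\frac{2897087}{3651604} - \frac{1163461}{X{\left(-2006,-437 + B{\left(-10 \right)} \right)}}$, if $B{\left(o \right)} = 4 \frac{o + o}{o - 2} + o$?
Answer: $\frac{2177572803838672707}{16662579438340} \approx 1.3069 \cdot 10^{5}$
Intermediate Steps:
$B{\left(o \right)} = o + \frac{8 o}{-2 + o}$ ($B{\left(o \right)} = 4 \frac{2 o}{-2 + o} + o = \frac{8 o}{-2 + o} + o = o + \frac{8 o}{-2 + o}$)
$X{\left(v,W \right)} = \frac{2421}{W} + \frac{3 W}{388}$ ($X{\left(v,W \right)} = - 3 \left(\frac{W}{-388} - \frac{807}{W}\right) = - 3 \left(W \left(- \frac{1}{388}\right) - \frac{807}{W}\right) = - 3 \left(- \frac{W}{388} - \frac{807}{W}\right) = - 3 \left(- \frac{807}{W} - \frac{W}{388}\right) = \frac{2421}{W} + \frac{3 W}{388}$)
$\frac{2897087}{3651604} - \frac{1163461}{X{\left(-2006,-437 + B{\left(-10 \right)} \right)}} = \frac{2897087}{3651604} - \frac{1163461}{\frac{2421}{-437 - \frac{10 \left(6 - 10\right)}{-2 - 10}} + \frac{3 \left(-437 - \frac{10 \left(6 - 10\right)}{-2 - 10}\right)}{388}} = 2897087 \cdot \frac{1}{3651604} - \frac{1163461}{\frac{2421}{-437 - 10 \frac{1}{-12} \left(-4\right)} + \frac{3 \left(-437 - 10 \frac{1}{-12} \left(-4\right)\right)}{388}} = \frac{2897087}{3651604} - \frac{1163461}{\frac{2421}{-437 - \left(- \frac{5}{6}\right) \left(-4\right)} + \frac{3 \left(-437 - \left(- \frac{5}{6}\right) \left(-4\right)\right)}{388}} = \frac{2897087}{3651604} - \frac{1163461}{\frac{2421}{-437 - \frac{10}{3}} + \frac{3 \left(-437 - \frac{10}{3}\right)}{388}} = \frac{2897087}{3651604} - \frac{1163461}{\frac{2421}{- \frac{1321}{3}} + \frac{3}{388} \left(- \frac{1321}{3}\right)} = \frac{2897087}{3651604} - \frac{1163461}{2421 \left(- \frac{3}{1321}\right) - \frac{1321}{388}} = \frac{2897087}{3651604} - \frac{1163461}{- \frac{7263}{1321} - \frac{1321}{388}} = \frac{2897087}{3651604} - \frac{1163461}{- \frac{4563085}{512548}} = \frac{2897087}{3651604} - - \frac{596329608628}{4563085} = \frac{2897087}{3651604} + \frac{596329608628}{4563085} = \frac{2177572803838672707}{16662579438340}$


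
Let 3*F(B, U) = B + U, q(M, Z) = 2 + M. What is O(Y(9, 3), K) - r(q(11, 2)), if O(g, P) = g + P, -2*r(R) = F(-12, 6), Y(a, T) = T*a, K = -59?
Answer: -33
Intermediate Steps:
F(B, U) = B/3 + U/3 (F(B, U) = (B + U)/3 = B/3 + U/3)
r(R) = 1 (r(R) = -((⅓)*(-12) + (⅓)*6)/2 = -(-4 + 2)/2 = -½*(-2) = 1)
O(g, P) = P + g
O(Y(9, 3), K) - r(q(11, 2)) = (-59 + 3*9) - 1*1 = (-59 + 27) - 1 = -32 - 1 = -33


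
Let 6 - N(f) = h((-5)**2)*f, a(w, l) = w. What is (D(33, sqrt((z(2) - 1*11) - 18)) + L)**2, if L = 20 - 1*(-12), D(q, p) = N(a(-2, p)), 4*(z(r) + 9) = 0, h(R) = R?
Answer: 7744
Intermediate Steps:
z(r) = -9 (z(r) = -9 + (1/4)*0 = -9 + 0 = -9)
N(f) = 6 - 25*f (N(f) = 6 - (-5)**2*f = 6 - 25*f)
D(q, p) = 56 (D(q, p) = 6 - 25*(-2) = 6 + 50 = 56)
L = 32 (L = 20 + 12 = 32)
(D(33, sqrt((z(2) - 1*11) - 18)) + L)**2 = (56 + 32)**2 = 88**2 = 7744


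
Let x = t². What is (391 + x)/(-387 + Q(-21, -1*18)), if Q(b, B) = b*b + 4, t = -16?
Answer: 647/58 ≈ 11.155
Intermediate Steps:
Q(b, B) = 4 + b² (Q(b, B) = b² + 4 = 4 + b²)
x = 256 (x = (-16)² = 256)
(391 + x)/(-387 + Q(-21, -1*18)) = (391 + 256)/(-387 + (4 + (-21)²)) = 647/(-387 + (4 + 441)) = 647/(-387 + 445) = 647/58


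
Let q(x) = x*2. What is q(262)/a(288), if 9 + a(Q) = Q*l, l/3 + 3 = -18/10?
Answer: -2620/20781 ≈ -0.12608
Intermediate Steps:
l = -72/5 (l = -9 + 3*(-18/10) = -9 + 3*(-18*⅒) = -9 + 3*(-9/5) = -9 - 27/5 = -72/5 ≈ -14.400)
a(Q) = -9 - 72*Q/5 (a(Q) = -9 + Q*(-72/5) = -9 - 72*Q/5)
q(x) = 2*x
q(262)/a(288) = (2*262)/(-9 - 72/5*288) = 524/(-9 - 20736/5) = 524/(-20781/5) = 524*(-5/20781) = -2620/20781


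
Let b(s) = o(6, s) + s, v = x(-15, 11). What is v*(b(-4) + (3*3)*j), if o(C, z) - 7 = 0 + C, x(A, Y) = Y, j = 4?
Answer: 495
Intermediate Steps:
o(C, z) = 7 + C (o(C, z) = 7 + (0 + C) = 7 + C)
v = 11
b(s) = 13 + s (b(s) = (7 + 6) + s = 13 + s)
v*(b(-4) + (3*3)*j) = 11*((13 - 4) + (3*3)*4) = 11*(9 + 9*4) = 11*(9 + 36) = 11*45 = 495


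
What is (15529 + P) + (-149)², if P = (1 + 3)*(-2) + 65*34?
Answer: 39932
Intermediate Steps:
P = 2202 (P = 4*(-2) + 2210 = -8 + 2210 = 2202)
(15529 + P) + (-149)² = (15529 + 2202) + (-149)² = 17731 + 22201 = 39932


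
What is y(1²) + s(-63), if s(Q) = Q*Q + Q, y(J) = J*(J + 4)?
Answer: 3911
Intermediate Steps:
y(J) = J*(4 + J)
s(Q) = Q + Q² (s(Q) = Q² + Q = Q + Q²)
y(1²) + s(-63) = 1²*(4 + 1²) - 63*(1 - 63) = 1*(4 + 1) - 63*(-62) = 1*5 + 3906 = 5 + 3906 = 3911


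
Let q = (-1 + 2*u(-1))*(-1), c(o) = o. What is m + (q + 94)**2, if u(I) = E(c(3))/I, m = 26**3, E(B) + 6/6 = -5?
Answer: 24465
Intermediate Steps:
E(B) = -6 (E(B) = -1 - 5 = -6)
m = 17576
u(I) = -6/I
q = -11 (q = (-1 + 2*(-6/(-1)))*(-1) = (-1 + 2*(-6*(-1)))*(-1) = (-1 + 2*6)*(-1) = (-1 + 12)*(-1) = 11*(-1) = -11)
m + (q + 94)**2 = 17576 + (-11 + 94)**2 = 17576 + 83**2 = 17576 + 6889 = 24465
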